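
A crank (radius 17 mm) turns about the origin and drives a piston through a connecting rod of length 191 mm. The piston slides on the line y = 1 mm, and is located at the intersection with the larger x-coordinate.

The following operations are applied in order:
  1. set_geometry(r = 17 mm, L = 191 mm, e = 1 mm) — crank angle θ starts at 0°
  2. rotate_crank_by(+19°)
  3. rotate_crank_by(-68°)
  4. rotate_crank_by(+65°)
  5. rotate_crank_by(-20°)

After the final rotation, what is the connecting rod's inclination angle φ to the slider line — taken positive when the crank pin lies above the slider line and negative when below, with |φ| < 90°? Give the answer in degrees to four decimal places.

-0.6557

set_geometry: r = 17 mm, L = 191 mm, e = 1 mm; θ ← 0°
rotate_crank_by(+19°): θ ← 0° +19° = 19°
rotate_crank_by(-68°): θ ← 19° -68° = -49°
rotate_crank_by(+65°): θ ← -49° +65° = 16°
rotate_crank_by(-20°): θ ← 16° -20° = -4°
crank pin P = (r cos θ, r sin θ) = (16.958589, -1.185860)
h = r sin θ − e = -1.185860 − 1 = -2.185860
sin φ = h / L = -2.185860 / 191 = -0.01144429
φ = arcsin(-0.01144429) = -0.655724°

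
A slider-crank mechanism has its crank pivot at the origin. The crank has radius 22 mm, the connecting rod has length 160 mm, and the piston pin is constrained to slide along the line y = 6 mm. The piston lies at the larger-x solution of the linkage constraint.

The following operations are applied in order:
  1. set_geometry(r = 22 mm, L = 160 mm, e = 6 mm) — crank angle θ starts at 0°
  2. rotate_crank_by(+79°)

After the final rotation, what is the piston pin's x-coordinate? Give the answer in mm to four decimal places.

set_geometry: r = 22 mm, L = 160 mm, e = 6 mm; θ ← 0°
rotate_crank_by(+79°): θ ← 0° +79° = 79°
crank pin P = (r cos θ, r sin θ) = (4.197798, 21.595798)
h = r sin θ − e = 21.595798 − 6 = 15.595798
x = r cos θ + √(L² − h²) = 4.197798 + √(25600.0 − 243.2289) = 4.197798 + 159.238096 = 163.435893

163.4359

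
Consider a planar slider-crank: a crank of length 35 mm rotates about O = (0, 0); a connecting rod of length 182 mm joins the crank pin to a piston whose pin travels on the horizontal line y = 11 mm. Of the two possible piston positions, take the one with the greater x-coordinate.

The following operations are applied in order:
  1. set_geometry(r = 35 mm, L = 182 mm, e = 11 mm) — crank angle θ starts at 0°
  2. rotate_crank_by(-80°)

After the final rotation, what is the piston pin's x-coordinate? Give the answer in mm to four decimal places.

182.3066

set_geometry: r = 35 mm, L = 182 mm, e = 11 mm; θ ← 0°
rotate_crank_by(-80°): θ ← 0° -80° = -80°
crank pin P = (r cos θ, r sin θ) = (6.077686, -34.468271)
h = r sin θ − e = -34.468271 − 11 = -45.468271
x = r cos θ + √(L² − h²) = 6.077686 + √(33124.0 − 2067.3637) = 6.077686 + 176.228932 = 182.306618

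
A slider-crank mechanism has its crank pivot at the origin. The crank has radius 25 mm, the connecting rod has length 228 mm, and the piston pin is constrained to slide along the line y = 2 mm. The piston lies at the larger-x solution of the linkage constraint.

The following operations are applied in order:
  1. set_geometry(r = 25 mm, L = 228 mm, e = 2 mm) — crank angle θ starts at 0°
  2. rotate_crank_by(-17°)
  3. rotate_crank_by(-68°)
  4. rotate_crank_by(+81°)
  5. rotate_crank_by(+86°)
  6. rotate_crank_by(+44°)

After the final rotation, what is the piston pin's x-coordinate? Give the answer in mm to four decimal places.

set_geometry: r = 25 mm, L = 228 mm, e = 2 mm; θ ← 0°
rotate_crank_by(-17°): θ ← 0° -17° = -17°
rotate_crank_by(-68°): θ ← -17° -68° = -85°
rotate_crank_by(+81°): θ ← -85° +81° = -4°
rotate_crank_by(+86°): θ ← -4° +86° = 82°
rotate_crank_by(+44°): θ ← 82° +44° = 126°
crank pin P = (r cos θ, r sin θ) = (-14.694631, 20.225425)
h = r sin θ − e = 20.225425 − 2 = 18.225425
x = r cos θ + √(L² − h²) = -14.694631 + √(51984.0 − 332.1661) = -14.694631 + 227.270398 = 212.575767

212.5758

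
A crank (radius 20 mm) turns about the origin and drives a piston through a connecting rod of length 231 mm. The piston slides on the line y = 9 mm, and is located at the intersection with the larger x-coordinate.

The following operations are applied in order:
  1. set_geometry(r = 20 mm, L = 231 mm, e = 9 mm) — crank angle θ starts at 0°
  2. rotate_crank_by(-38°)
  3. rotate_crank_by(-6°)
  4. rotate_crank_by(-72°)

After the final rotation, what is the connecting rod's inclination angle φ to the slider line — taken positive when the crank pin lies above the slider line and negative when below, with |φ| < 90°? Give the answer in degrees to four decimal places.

set_geometry: r = 20 mm, L = 231 mm, e = 9 mm; θ ← 0°
rotate_crank_by(-38°): θ ← 0° -38° = -38°
rotate_crank_by(-6°): θ ← -38° -6° = -44°
rotate_crank_by(-72°): θ ← -44° -72° = -116°
crank pin P = (r cos θ, r sin θ) = (-8.767423, -17.975881)
h = r sin θ − e = -17.975881 − 9 = -26.975881
sin φ = h / L = -26.975881 / 231 = -0.11677871
φ = arcsin(-0.11677871) = -6.706229°

-6.7062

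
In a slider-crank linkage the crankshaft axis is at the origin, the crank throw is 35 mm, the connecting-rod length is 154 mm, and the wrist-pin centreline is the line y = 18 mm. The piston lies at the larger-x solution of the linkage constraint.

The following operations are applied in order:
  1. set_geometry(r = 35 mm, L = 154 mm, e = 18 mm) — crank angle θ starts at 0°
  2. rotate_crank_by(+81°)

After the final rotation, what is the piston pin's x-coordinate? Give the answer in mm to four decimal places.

158.5813

set_geometry: r = 35 mm, L = 154 mm, e = 18 mm; θ ← 0°
rotate_crank_by(+81°): θ ← 0° +81° = 81°
crank pin P = (r cos θ, r sin θ) = (5.475206, 34.569092)
h = r sin θ − e = 34.569092 − 18 = 16.569092
x = r cos θ + √(L² − h²) = 5.475206 + √(23716.0 − 274.5348) = 5.475206 + 153.106059 = 158.581265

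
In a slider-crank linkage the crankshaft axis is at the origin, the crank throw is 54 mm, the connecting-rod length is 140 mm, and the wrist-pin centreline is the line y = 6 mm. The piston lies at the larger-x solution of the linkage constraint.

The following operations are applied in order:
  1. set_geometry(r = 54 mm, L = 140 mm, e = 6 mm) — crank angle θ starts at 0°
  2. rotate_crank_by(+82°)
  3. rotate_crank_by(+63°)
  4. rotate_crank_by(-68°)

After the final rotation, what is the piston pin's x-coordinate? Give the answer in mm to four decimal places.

144.1585

set_geometry: r = 54 mm, L = 140 mm, e = 6 mm; θ ← 0°
rotate_crank_by(+82°): θ ← 0° +82° = 82°
rotate_crank_by(+63°): θ ← 82° +63° = 145°
rotate_crank_by(-68°): θ ← 145° -68° = 77°
crank pin P = (r cos θ, r sin θ) = (12.147357, 52.615983)
h = r sin θ − e = 52.615983 − 6 = 46.615983
x = r cos θ + √(L² − h²) = 12.147357 + √(19600.0 − 2173.0499) = 12.147357 + 132.011174 = 144.158531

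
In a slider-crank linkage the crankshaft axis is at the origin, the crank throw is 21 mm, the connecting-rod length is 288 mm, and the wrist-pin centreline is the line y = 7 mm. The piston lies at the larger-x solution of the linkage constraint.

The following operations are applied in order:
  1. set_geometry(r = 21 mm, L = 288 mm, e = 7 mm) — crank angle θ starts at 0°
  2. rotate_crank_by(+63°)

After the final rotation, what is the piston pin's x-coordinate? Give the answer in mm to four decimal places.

set_geometry: r = 21 mm, L = 288 mm, e = 7 mm; θ ← 0°
rotate_crank_by(+63°): θ ← 0° +63° = 63°
crank pin P = (r cos θ, r sin θ) = (9.533800, 18.711137)
h = r sin θ − e = 18.711137 − 7 = 11.711137
x = r cos θ + √(L² − h²) = 9.533800 + √(82944.0 − 137.1507) = 9.533800 + 287.761793 = 297.295593

297.2956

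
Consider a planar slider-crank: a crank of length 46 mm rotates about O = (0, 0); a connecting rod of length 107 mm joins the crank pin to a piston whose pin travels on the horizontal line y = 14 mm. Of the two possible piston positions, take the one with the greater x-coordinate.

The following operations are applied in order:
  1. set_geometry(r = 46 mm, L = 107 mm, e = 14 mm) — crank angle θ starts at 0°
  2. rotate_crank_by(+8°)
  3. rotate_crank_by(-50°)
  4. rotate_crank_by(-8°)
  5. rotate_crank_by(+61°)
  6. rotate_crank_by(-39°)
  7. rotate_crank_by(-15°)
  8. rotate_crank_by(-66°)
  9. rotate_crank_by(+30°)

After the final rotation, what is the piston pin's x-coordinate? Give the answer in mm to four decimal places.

set_geometry: r = 46 mm, L = 107 mm, e = 14 mm; θ ← 0°
rotate_crank_by(+8°): θ ← 0° +8° = 8°
rotate_crank_by(-50°): θ ← 8° -50° = -42°
rotate_crank_by(-8°): θ ← -42° -8° = -50°
rotate_crank_by(+61°): θ ← -50° +61° = 11°
rotate_crank_by(-39°): θ ← 11° -39° = -28°
rotate_crank_by(-15°): θ ← -28° -15° = -43°
rotate_crank_by(-66°): θ ← -43° -66° = -109°
rotate_crank_by(+30°): θ ← -109° +30° = -79°
crank pin P = (r cos θ, r sin θ) = (8.777214, -45.154850)
h = r sin θ − e = -45.154850 − 14 = -59.154850
x = r cos θ + √(L² − h²) = 8.777214 + √(11449.0 − 3499.2963) = 8.777214 + 89.161111 = 97.938325

97.9383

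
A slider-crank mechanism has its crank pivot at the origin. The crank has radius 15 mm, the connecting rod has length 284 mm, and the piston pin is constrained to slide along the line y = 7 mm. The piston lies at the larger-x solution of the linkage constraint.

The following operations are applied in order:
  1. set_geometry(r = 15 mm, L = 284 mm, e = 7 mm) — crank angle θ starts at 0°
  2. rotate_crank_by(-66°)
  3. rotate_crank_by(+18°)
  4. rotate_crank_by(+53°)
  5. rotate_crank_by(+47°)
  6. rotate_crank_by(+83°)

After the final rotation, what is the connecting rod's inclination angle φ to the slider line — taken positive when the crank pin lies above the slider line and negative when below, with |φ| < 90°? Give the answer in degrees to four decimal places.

0.7276

set_geometry: r = 15 mm, L = 284 mm, e = 7 mm; θ ← 0°
rotate_crank_by(-66°): θ ← 0° -66° = -66°
rotate_crank_by(+18°): θ ← -66° +18° = -48°
rotate_crank_by(+53°): θ ← -48° +53° = 5°
rotate_crank_by(+47°): θ ← 5° +47° = 52°
rotate_crank_by(+83°): θ ← 52° +83° = 135°
crank pin P = (r cos θ, r sin θ) = (-10.606602, 10.606602)
h = r sin θ − e = 10.606602 − 7 = 3.606602
sin φ = h / L = 3.606602 / 284 = 0.01269930
φ = arcsin(0.01269930) = 0.727636°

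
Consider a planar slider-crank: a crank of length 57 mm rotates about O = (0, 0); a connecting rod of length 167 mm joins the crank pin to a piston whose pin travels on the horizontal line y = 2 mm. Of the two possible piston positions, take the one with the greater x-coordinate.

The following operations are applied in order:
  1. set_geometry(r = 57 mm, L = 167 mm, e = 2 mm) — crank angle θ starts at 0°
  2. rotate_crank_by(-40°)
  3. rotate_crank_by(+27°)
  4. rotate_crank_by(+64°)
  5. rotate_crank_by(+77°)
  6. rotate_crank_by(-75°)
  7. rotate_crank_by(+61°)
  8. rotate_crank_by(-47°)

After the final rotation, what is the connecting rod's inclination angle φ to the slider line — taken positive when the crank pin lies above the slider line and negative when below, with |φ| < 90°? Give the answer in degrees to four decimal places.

set_geometry: r = 57 mm, L = 167 mm, e = 2 mm; θ ← 0°
rotate_crank_by(-40°): θ ← 0° -40° = -40°
rotate_crank_by(+27°): θ ← -40° +27° = -13°
rotate_crank_by(+64°): θ ← -13° +64° = 51°
rotate_crank_by(+77°): θ ← 51° +77° = 128°
rotate_crank_by(-75°): θ ← 128° -75° = 53°
rotate_crank_by(+61°): θ ← 53° +61° = 114°
rotate_crank_by(-47°): θ ← 114° -47° = 67°
crank pin P = (r cos θ, r sin θ) = (22.271674, 52.468777)
h = r sin θ − e = 52.468777 − 2 = 50.468777
sin φ = h / L = 50.468777 / 167 = 0.30220824
φ = arcsin(0.30220824) = 17.590284°

17.5903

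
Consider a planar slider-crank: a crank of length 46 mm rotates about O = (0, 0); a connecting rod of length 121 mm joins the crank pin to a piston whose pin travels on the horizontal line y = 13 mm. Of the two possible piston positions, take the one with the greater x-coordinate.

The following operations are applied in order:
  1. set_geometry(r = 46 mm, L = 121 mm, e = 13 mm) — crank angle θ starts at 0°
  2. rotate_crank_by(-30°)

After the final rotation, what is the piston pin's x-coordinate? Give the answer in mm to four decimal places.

set_geometry: r = 46 mm, L = 121 mm, e = 13 mm; θ ← 0°
rotate_crank_by(-30°): θ ← 0° -30° = -30°
crank pin P = (r cos θ, r sin θ) = (39.837169, -23.000000)
h = r sin θ − e = -23.000000 − 13 = -36.000000
x = r cos θ + √(L² − h²) = 39.837169 + √(14641.0 − 1296.0000) = 39.837169 + 115.520561 = 155.357730

155.3577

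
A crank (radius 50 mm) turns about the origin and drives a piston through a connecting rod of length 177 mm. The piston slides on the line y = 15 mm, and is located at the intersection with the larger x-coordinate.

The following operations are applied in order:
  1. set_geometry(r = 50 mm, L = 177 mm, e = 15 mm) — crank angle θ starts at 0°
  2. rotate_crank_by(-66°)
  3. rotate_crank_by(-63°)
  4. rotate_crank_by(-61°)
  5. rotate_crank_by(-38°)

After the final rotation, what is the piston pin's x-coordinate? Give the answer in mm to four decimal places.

set_geometry: r = 50 mm, L = 177 mm, e = 15 mm; θ ← 0°
rotate_crank_by(-66°): θ ← 0° -66° = -66°
rotate_crank_by(-63°): θ ← -66° -63° = -129°
rotate_crank_by(-61°): θ ← -129° -61° = -190°
rotate_crank_by(-38°): θ ← -190° -38° = -228°
crank pin P = (r cos θ, r sin θ) = (-33.456530, 37.157241)
h = r sin θ − e = 37.157241 − 15 = 22.157241
x = r cos θ + √(L² − h²) = -33.456530 + √(31329.0 − 490.9433) = -33.456530 + 175.607678 = 142.151148

142.1511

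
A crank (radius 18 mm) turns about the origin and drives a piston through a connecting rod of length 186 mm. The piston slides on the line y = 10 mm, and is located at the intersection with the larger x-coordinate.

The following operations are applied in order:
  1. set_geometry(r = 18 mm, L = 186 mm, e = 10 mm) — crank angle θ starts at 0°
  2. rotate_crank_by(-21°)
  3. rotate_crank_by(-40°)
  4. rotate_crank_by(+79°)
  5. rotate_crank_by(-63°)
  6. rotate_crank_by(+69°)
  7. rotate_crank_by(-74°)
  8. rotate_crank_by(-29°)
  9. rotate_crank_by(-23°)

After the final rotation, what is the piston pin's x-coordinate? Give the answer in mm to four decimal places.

180.1975

set_geometry: r = 18 mm, L = 186 mm, e = 10 mm; θ ← 0°
rotate_crank_by(-21°): θ ← 0° -21° = -21°
rotate_crank_by(-40°): θ ← -21° -40° = -61°
rotate_crank_by(+79°): θ ← -61° +79° = 18°
rotate_crank_by(-63°): θ ← 18° -63° = -45°
rotate_crank_by(+69°): θ ← -45° +69° = 24°
rotate_crank_by(-74°): θ ← 24° -74° = -50°
rotate_crank_by(-29°): θ ← -50° -29° = -79°
rotate_crank_by(-23°): θ ← -79° -23° = -102°
crank pin P = (r cos θ, r sin θ) = (-3.742410, -17.606657)
h = r sin θ − e = -17.606657 − 10 = -27.606657
x = r cos θ + √(L² − h²) = -3.742410 + √(34596.0 − 762.1275) = -3.742410 + 183.939861 = 180.197451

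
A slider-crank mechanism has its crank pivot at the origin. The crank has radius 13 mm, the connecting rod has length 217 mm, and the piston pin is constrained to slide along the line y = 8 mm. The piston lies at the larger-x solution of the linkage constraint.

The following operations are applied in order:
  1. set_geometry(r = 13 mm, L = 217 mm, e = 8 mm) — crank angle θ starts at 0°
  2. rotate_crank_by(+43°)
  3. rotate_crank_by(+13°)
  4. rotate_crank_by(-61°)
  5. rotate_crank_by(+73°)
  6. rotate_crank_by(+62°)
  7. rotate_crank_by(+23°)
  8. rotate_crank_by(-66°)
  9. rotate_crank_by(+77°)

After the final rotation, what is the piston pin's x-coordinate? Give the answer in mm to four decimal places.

204.4586

set_geometry: r = 13 mm, L = 217 mm, e = 8 mm; θ ← 0°
rotate_crank_by(+43°): θ ← 0° +43° = 43°
rotate_crank_by(+13°): θ ← 43° +13° = 56°
rotate_crank_by(-61°): θ ← 56° -61° = -5°
rotate_crank_by(+73°): θ ← -5° +73° = 68°
rotate_crank_by(+62°): θ ← 68° +62° = 130°
rotate_crank_by(+23°): θ ← 130° +23° = 153°
rotate_crank_by(-66°): θ ← 153° -66° = 87°
rotate_crank_by(+77°): θ ← 87° +77° = 164°
crank pin P = (r cos θ, r sin θ) = (-12.496402, 3.583286)
h = r sin θ − e = 3.583286 − 8 = -4.416714
x = r cos θ + √(L² − h²) = -12.496402 + √(47089.0 − 19.5074) = -12.496402 + 216.955047 = 204.458645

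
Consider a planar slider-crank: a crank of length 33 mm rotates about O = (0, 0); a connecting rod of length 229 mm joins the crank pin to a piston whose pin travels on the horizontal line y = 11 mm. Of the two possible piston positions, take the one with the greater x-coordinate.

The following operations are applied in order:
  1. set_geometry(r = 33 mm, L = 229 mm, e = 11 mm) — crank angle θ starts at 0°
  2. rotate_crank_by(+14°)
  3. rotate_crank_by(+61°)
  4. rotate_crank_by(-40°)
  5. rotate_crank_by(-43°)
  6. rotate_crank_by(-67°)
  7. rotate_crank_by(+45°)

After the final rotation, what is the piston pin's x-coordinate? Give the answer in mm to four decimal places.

255.9216

set_geometry: r = 33 mm, L = 229 mm, e = 11 mm; θ ← 0°
rotate_crank_by(+14°): θ ← 0° +14° = 14°
rotate_crank_by(+61°): θ ← 14° +61° = 75°
rotate_crank_by(-40°): θ ← 75° -40° = 35°
rotate_crank_by(-43°): θ ← 35° -43° = -8°
rotate_crank_by(-67°): θ ← -8° -67° = -75°
rotate_crank_by(+45°): θ ← -75° +45° = -30°
crank pin P = (r cos θ, r sin θ) = (28.578838, -16.500000)
h = r sin θ − e = -16.500000 − 11 = -27.500000
x = r cos θ + √(L² − h²) = 28.578838 + √(52441.0 − 756.2500) = 28.578838 + 227.342803 = 255.921641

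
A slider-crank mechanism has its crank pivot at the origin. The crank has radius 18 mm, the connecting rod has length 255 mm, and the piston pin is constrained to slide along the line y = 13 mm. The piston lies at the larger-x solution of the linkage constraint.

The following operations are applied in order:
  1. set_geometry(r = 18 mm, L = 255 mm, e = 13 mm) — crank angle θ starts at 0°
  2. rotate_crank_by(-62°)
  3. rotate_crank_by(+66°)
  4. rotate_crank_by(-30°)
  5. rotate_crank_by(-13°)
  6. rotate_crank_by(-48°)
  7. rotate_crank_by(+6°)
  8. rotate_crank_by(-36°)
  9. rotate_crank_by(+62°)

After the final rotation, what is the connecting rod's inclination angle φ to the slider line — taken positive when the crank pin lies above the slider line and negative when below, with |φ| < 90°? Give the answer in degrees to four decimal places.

set_geometry: r = 18 mm, L = 255 mm, e = 13 mm; θ ← 0°
rotate_crank_by(-62°): θ ← 0° -62° = -62°
rotate_crank_by(+66°): θ ← -62° +66° = 4°
rotate_crank_by(-30°): θ ← 4° -30° = -26°
rotate_crank_by(-13°): θ ← -26° -13° = -39°
rotate_crank_by(-48°): θ ← -39° -48° = -87°
rotate_crank_by(+6°): θ ← -87° +6° = -81°
rotate_crank_by(-36°): θ ← -81° -36° = -117°
rotate_crank_by(+62°): θ ← -117° +62° = -55°
crank pin P = (r cos θ, r sin θ) = (10.324376, -14.744737)
h = r sin θ − e = -14.744737 − 13 = -27.744737
sin φ = h / L = -27.744737 / 255 = -0.10880289
φ = arcsin(-0.10880289) = -6.246312°

-6.2463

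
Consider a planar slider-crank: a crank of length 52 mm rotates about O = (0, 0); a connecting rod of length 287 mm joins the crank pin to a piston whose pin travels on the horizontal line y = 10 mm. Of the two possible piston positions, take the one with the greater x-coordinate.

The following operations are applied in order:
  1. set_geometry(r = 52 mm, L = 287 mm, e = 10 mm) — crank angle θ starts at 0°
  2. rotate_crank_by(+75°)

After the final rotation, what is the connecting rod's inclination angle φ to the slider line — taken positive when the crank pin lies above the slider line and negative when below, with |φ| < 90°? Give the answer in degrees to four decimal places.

set_geometry: r = 52 mm, L = 287 mm, e = 10 mm; θ ← 0°
rotate_crank_by(+75°): θ ← 0° +75° = 75°
crank pin P = (r cos θ, r sin θ) = (13.458590, 50.228143)
h = r sin θ − e = 50.228143 − 10 = 40.228143
sin φ = h / L = 40.228143 / 287 = 0.14016775
φ = arcsin(0.14016775) = 8.057553°

8.0576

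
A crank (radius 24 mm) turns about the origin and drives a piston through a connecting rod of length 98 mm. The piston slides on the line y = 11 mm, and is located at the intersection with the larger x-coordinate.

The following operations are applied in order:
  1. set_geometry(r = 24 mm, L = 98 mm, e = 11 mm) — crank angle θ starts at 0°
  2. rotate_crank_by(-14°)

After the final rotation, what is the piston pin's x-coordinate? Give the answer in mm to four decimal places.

set_geometry: r = 24 mm, L = 98 mm, e = 11 mm; θ ← 0°
rotate_crank_by(-14°): θ ← 0° -14° = -14°
crank pin P = (r cos θ, r sin θ) = (23.287097, -5.806125)
h = r sin θ − e = -5.806125 − 11 = -16.806125
x = r cos θ + √(L² − h²) = 23.287097 + √(9604.0 − 282.4459) = 23.287097 + 96.548196 = 119.835293

119.8353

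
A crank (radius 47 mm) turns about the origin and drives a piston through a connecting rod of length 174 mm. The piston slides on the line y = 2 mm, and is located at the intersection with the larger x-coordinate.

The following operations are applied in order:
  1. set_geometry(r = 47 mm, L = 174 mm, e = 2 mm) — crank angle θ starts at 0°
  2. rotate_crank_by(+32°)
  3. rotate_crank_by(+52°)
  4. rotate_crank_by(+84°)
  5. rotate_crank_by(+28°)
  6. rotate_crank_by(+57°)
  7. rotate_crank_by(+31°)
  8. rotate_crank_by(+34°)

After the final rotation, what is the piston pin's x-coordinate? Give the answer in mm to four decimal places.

205.6825

set_geometry: r = 47 mm, L = 174 mm, e = 2 mm; θ ← 0°
rotate_crank_by(+32°): θ ← 0° +32° = 32°
rotate_crank_by(+52°): θ ← 32° +52° = 84°
rotate_crank_by(+84°): θ ← 84° +84° = 168°
rotate_crank_by(+28°): θ ← 168° +28° = 196°
rotate_crank_by(+57°): θ ← 196° +57° = 253°
rotate_crank_by(+31°): θ ← 253° +31° = 284°
rotate_crank_by(+34°): θ ← 284° +34° = 318°
crank pin P = (r cos θ, r sin θ) = (34.927807, -31.449138)
h = r sin θ − e = -31.449138 − 2 = -33.449138
x = r cos θ + √(L² − h²) = 34.927807 + √(30276.0 − 1118.8449) = 34.927807 + 170.754664 = 205.682470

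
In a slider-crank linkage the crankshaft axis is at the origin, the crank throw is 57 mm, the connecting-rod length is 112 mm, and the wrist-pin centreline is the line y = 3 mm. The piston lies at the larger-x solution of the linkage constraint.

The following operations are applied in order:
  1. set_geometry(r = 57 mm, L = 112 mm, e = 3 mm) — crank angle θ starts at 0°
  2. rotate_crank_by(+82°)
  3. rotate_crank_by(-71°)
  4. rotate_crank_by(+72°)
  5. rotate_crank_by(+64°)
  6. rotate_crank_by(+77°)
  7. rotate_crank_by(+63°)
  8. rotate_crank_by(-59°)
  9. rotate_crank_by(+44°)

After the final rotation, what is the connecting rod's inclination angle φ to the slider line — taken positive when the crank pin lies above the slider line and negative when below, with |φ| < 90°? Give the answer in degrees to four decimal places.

-32.3713

set_geometry: r = 57 mm, L = 112 mm, e = 3 mm; θ ← 0°
rotate_crank_by(+82°): θ ← 0° +82° = 82°
rotate_crank_by(-71°): θ ← 82° -71° = 11°
rotate_crank_by(+72°): θ ← 11° +72° = 83°
rotate_crank_by(+64°): θ ← 83° +64° = 147°
rotate_crank_by(+77°): θ ← 147° +77° = 224°
rotate_crank_by(+63°): θ ← 224° +63° = 287°
rotate_crank_by(-59°): θ ← 287° -59° = 228°
rotate_crank_by(+44°): θ ← 228° +44° = 272°
crank pin P = (r cos θ, r sin θ) = (1.989271, -56.965277)
h = r sin θ − e = -56.965277 − 3 = -59.965277
sin φ = h / L = -59.965277 / 112 = -0.53540426
φ = arcsin(-0.53540426) = -32.371331°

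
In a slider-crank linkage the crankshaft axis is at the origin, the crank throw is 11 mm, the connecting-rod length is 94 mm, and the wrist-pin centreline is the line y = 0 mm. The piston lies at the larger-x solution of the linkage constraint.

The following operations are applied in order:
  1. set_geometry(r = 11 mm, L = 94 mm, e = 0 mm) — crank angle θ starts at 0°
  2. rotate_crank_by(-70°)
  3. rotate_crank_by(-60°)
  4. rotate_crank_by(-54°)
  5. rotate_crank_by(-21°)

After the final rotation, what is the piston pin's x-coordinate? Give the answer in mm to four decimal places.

set_geometry: r = 11 mm, L = 94 mm, e = 0 mm; θ ← 0°
rotate_crank_by(-70°): θ ← 0° -70° = -70°
rotate_crank_by(-60°): θ ← -70° -60° = -130°
rotate_crank_by(-54°): θ ← -130° -54° = -184°
rotate_crank_by(-21°): θ ← -184° -21° = -205°
crank pin P = (r cos θ, r sin θ) = (-9.969386, 4.648801)
h = r sin θ − e = 4.648801 − 0 = 4.648801
x = r cos θ + √(L² − h²) = -9.969386 + √(8836.0 − 21.6113) = -9.969386 + 93.884976 = 83.915590

83.9156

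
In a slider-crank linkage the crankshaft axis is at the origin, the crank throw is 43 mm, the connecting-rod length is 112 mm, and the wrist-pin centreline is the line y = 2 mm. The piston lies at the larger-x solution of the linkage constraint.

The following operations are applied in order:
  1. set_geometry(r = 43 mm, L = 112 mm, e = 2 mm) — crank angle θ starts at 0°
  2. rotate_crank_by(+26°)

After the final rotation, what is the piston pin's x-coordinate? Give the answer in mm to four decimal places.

149.3734

set_geometry: r = 43 mm, L = 112 mm, e = 2 mm; θ ← 0°
rotate_crank_by(+26°): θ ← 0° +26° = 26°
crank pin P = (r cos θ, r sin θ) = (38.648144, 18.849959)
h = r sin θ − e = 18.849959 − 2 = 16.849959
x = r cos θ + √(L² − h²) = 38.648144 + √(12544.0 − 283.9211) = 38.648144 + 110.725240 = 149.373384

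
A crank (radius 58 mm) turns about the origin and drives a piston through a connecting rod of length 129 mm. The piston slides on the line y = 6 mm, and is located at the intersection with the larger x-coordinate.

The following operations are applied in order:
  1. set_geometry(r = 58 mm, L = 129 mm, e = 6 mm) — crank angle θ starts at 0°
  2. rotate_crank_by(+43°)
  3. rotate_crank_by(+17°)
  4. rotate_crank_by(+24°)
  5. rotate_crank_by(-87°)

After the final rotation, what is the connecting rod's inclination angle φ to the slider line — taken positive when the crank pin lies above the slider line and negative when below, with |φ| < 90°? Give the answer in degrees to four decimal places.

set_geometry: r = 58 mm, L = 129 mm, e = 6 mm; θ ← 0°
rotate_crank_by(+43°): θ ← 0° +43° = 43°
rotate_crank_by(+17°): θ ← 43° +17° = 60°
rotate_crank_by(+24°): θ ← 60° +24° = 84°
rotate_crank_by(-87°): θ ← 84° -87° = -3°
crank pin P = (r cos θ, r sin θ) = (57.920513, -3.035485)
h = r sin θ − e = -3.035485 − 6 = -9.035485
sin φ = h / L = -9.035485 / 129 = -0.07004252
φ = arcsin(-0.07004252) = -4.016430°

-4.0164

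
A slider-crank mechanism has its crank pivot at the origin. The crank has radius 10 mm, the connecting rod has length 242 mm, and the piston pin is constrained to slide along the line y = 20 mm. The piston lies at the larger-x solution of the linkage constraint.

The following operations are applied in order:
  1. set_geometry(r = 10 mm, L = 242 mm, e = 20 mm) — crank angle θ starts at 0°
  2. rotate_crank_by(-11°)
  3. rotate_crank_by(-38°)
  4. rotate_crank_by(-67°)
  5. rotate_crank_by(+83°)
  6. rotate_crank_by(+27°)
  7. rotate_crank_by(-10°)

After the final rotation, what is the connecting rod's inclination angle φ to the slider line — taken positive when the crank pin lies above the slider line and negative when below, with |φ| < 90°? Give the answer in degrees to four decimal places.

set_geometry: r = 10 mm, L = 242 mm, e = 20 mm; θ ← 0°
rotate_crank_by(-11°): θ ← 0° -11° = -11°
rotate_crank_by(-38°): θ ← -11° -38° = -49°
rotate_crank_by(-67°): θ ← -49° -67° = -116°
rotate_crank_by(+83°): θ ← -116° +83° = -33°
rotate_crank_by(+27°): θ ← -33° +27° = -6°
rotate_crank_by(-10°): θ ← -6° -10° = -16°
crank pin P = (r cos θ, r sin θ) = (9.612617, -2.756374)
h = r sin θ − e = -2.756374 − 20 = -22.756374
sin φ = h / L = -22.756374 / 242 = -0.09403460
φ = arcsin(-0.09403460) = -5.395758°

-5.3958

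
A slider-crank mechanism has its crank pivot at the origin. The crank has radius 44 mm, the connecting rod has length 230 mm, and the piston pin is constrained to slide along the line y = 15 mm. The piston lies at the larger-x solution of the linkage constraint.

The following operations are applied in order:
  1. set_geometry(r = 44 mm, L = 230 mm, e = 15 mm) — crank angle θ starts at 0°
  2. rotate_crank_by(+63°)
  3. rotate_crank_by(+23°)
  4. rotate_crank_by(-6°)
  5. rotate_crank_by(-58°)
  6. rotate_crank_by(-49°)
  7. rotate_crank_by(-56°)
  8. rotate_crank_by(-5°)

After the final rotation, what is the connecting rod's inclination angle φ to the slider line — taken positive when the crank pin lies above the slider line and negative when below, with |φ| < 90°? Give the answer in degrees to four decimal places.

set_geometry: r = 44 mm, L = 230 mm, e = 15 mm; θ ← 0°
rotate_crank_by(+63°): θ ← 0° +63° = 63°
rotate_crank_by(+23°): θ ← 63° +23° = 86°
rotate_crank_by(-6°): θ ← 86° -6° = 80°
rotate_crank_by(-58°): θ ← 80° -58° = 22°
rotate_crank_by(-49°): θ ← 22° -49° = -27°
rotate_crank_by(-56°): θ ← -27° -56° = -83°
rotate_crank_by(-5°): θ ← -83° -5° = -88°
crank pin P = (r cos θ, r sin θ) = (1.535578, -43.973196)
h = r sin θ − e = -43.973196 − 15 = -58.973196
sin φ = h / L = -58.973196 / 230 = -0.25640520
φ = arcsin(-0.25640520) = -14.856866°

-14.8569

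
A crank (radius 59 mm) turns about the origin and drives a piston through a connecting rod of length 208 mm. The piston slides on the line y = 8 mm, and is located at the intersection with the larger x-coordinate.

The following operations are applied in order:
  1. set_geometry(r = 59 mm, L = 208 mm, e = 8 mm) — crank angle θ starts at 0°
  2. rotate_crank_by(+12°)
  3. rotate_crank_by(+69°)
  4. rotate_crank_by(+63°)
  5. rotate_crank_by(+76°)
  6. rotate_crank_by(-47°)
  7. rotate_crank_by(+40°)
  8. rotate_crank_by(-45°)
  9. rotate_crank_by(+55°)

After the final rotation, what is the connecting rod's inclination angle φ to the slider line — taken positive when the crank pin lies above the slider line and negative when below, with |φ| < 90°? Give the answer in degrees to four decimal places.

set_geometry: r = 59 mm, L = 208 mm, e = 8 mm; θ ← 0°
rotate_crank_by(+12°): θ ← 0° +12° = 12°
rotate_crank_by(+69°): θ ← 12° +69° = 81°
rotate_crank_by(+63°): θ ← 81° +63° = 144°
rotate_crank_by(+76°): θ ← 144° +76° = 220°
rotate_crank_by(-47°): θ ← 220° -47° = 173°
rotate_crank_by(+40°): θ ← 173° +40° = 213°
rotate_crank_by(-45°): θ ← 213° -45° = 168°
rotate_crank_by(+55°): θ ← 168° +55° = 223°
crank pin P = (r cos θ, r sin θ) = (-43.149868, -40.237903)
h = r sin θ − e = -40.237903 − 8 = -48.237903
sin φ = h / L = -48.237903 / 208 = -0.23191300
φ = arcsin(-0.23191300) = -13.409724°

-13.4097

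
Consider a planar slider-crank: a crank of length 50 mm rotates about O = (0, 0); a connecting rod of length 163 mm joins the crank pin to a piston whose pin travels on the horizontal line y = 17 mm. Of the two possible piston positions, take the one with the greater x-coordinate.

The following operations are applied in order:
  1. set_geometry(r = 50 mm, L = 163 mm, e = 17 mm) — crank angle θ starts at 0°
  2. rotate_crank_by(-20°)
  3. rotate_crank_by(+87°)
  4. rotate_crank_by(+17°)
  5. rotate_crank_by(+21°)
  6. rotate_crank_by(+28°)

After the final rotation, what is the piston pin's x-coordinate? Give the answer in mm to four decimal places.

set_geometry: r = 50 mm, L = 163 mm, e = 17 mm; θ ← 0°
rotate_crank_by(-20°): θ ← 0° -20° = -20°
rotate_crank_by(+87°): θ ← -20° +87° = 67°
rotate_crank_by(+17°): θ ← 67° +17° = 84°
rotate_crank_by(+21°): θ ← 84° +21° = 105°
rotate_crank_by(+28°): θ ← 105° +28° = 133°
crank pin P = (r cos θ, r sin θ) = (-34.099918, 36.567685)
h = r sin θ − e = 36.567685 − 17 = 19.567685
x = r cos θ + √(L² − h²) = -34.099918 + √(26569.0 − 382.8943) = -34.099918 + 161.821215 = 127.721297

127.7213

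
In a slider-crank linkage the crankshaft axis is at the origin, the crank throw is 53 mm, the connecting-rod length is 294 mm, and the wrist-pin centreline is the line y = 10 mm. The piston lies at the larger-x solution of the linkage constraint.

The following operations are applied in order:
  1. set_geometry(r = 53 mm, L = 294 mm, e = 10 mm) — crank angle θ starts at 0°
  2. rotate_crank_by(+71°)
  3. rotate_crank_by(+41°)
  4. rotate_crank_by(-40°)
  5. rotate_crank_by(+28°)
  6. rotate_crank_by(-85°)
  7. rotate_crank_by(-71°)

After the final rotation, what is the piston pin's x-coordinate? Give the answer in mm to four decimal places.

318.6469

set_geometry: r = 53 mm, L = 294 mm, e = 10 mm; θ ← 0°
rotate_crank_by(+71°): θ ← 0° +71° = 71°
rotate_crank_by(+41°): θ ← 71° +41° = 112°
rotate_crank_by(-40°): θ ← 112° -40° = 72°
rotate_crank_by(+28°): θ ← 72° +28° = 100°
rotate_crank_by(-85°): θ ← 100° -85° = 15°
rotate_crank_by(-71°): θ ← 15° -71° = -56°
crank pin P = (r cos θ, r sin θ) = (29.637224, -43.938991)
h = r sin θ − e = -43.938991 − 10 = -53.938991
x = r cos θ + √(L² − h²) = 29.637224 + √(86436.0 − 2909.4148) = 29.637224 + 289.009663 = 318.646887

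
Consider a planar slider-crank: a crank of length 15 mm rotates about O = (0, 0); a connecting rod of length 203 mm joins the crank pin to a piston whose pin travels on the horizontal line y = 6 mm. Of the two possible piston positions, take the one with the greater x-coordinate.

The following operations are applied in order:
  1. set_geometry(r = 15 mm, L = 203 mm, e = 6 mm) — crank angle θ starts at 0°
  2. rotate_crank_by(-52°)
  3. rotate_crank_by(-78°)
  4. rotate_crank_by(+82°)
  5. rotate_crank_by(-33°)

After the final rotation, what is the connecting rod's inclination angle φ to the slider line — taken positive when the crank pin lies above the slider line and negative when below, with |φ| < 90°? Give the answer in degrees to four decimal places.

set_geometry: r = 15 mm, L = 203 mm, e = 6 mm; θ ← 0°
rotate_crank_by(-52°): θ ← 0° -52° = -52°
rotate_crank_by(-78°): θ ← -52° -78° = -130°
rotate_crank_by(+82°): θ ← -130° +82° = -48°
rotate_crank_by(-33°): θ ← -48° -33° = -81°
crank pin P = (r cos θ, r sin θ) = (2.346517, -14.815325)
h = r sin θ − e = -14.815325 − 6 = -20.815325
sin φ = h / L = -20.815325 / 203 = -0.10253855
φ = arcsin(-0.10253855) = -5.885370°

-5.8854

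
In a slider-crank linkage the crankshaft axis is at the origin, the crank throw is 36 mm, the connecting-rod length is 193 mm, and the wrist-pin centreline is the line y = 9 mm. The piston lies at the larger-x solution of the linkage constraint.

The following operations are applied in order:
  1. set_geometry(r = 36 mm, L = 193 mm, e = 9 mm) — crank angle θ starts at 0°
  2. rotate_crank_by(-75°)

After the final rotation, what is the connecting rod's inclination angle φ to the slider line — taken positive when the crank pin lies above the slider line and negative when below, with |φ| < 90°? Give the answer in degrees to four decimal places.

-13.1090

set_geometry: r = 36 mm, L = 193 mm, e = 9 mm; θ ← 0°
rotate_crank_by(-75°): θ ← 0° -75° = -75°
crank pin P = (r cos θ, r sin θ) = (9.317486, -34.773330)
h = r sin θ − e = -34.773330 − 9 = -43.773330
sin φ = h / L = -43.773330 / 193 = -0.22680482
φ = arcsin(-0.22680482) = -13.109031°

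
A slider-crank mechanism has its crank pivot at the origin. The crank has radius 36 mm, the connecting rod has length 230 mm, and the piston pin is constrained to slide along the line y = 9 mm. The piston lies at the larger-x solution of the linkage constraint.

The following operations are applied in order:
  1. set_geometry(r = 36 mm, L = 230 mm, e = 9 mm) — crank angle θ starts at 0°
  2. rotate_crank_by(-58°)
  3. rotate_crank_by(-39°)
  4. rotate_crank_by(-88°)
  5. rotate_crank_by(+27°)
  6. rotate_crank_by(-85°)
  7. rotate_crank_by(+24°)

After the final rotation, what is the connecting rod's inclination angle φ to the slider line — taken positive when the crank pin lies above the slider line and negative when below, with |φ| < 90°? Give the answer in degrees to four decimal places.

set_geometry: r = 36 mm, L = 230 mm, e = 9 mm; θ ← 0°
rotate_crank_by(-58°): θ ← 0° -58° = -58°
rotate_crank_by(-39°): θ ← -58° -39° = -97°
rotate_crank_by(-88°): θ ← -97° -88° = -185°
rotate_crank_by(+27°): θ ← -185° +27° = -158°
rotate_crank_by(-85°): θ ← -158° -85° = -243°
rotate_crank_by(+24°): θ ← -243° +24° = -219°
crank pin P = (r cos θ, r sin θ) = (-27.977255, 22.655534)
h = r sin θ − e = 22.655534 − 9 = 13.655534
sin φ = h / L = 13.655534 / 230 = 0.05937189
φ = arcsin(0.05937189) = 3.403760°

3.4038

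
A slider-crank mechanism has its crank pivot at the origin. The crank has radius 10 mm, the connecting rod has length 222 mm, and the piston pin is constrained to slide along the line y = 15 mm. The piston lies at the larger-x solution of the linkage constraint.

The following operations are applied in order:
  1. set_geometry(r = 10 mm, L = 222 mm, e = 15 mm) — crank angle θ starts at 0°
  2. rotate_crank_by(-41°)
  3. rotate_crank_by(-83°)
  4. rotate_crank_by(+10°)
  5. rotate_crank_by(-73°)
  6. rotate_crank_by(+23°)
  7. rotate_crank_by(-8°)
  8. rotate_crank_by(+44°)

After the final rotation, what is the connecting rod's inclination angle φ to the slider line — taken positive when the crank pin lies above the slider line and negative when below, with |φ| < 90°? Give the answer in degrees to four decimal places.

-5.9156

set_geometry: r = 10 mm, L = 222 mm, e = 15 mm; θ ← 0°
rotate_crank_by(-41°): θ ← 0° -41° = -41°
rotate_crank_by(-83°): θ ← -41° -83° = -124°
rotate_crank_by(+10°): θ ← -124° +10° = -114°
rotate_crank_by(-73°): θ ← -114° -73° = -187°
rotate_crank_by(+23°): θ ← -187° +23° = -164°
rotate_crank_by(-8°): θ ← -164° -8° = -172°
rotate_crank_by(+44°): θ ← -172° +44° = -128°
crank pin P = (r cos θ, r sin θ) = (-6.156615, -7.880108)
h = r sin θ − e = -7.880108 − 15 = -22.880108
sin φ = h / L = -22.880108 / 222 = -0.10306355
φ = arcsin(-0.10306355) = -5.915611°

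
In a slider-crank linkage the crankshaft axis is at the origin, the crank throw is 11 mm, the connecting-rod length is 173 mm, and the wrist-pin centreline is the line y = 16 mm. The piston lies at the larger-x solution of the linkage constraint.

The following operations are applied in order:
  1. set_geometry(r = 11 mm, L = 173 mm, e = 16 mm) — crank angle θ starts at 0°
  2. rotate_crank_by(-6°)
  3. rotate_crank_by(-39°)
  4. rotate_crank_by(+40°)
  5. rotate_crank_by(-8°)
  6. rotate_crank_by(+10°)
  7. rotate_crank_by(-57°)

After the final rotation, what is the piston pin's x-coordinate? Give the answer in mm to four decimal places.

set_geometry: r = 11 mm, L = 173 mm, e = 16 mm; θ ← 0°
rotate_crank_by(-6°): θ ← 0° -6° = -6°
rotate_crank_by(-39°): θ ← -6° -39° = -45°
rotate_crank_by(+40°): θ ← -45° +40° = -5°
rotate_crank_by(-8°): θ ← -5° -8° = -13°
rotate_crank_by(+10°): θ ← -13° +10° = -3°
rotate_crank_by(-57°): θ ← -3° -57° = -60°
crank pin P = (r cos θ, r sin θ) = (5.500000, -9.526279)
h = r sin θ − e = -9.526279 − 16 = -25.526279
x = r cos θ + √(L² − h²) = 5.500000 + √(29929.0 − 651.5909) = 5.500000 + 171.106426 = 176.606426

176.6064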